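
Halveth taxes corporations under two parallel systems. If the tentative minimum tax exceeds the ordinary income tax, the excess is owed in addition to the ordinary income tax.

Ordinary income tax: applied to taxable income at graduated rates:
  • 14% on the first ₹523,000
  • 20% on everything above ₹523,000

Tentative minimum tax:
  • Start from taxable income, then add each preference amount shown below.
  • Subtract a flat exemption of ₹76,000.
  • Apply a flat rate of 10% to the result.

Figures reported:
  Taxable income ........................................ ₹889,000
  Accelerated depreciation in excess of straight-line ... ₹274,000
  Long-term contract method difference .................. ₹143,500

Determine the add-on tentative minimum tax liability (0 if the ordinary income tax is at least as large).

Tentative minimum tax:
  Adjusted income: ₹889,000 + ₹274,000 + ₹143,500 = ₹1,306,500
  Less exemption ₹76,000 → base ₹1,230,500
  ₹1,230,500 × 10% = ₹123,050

Ordinary income tax:
  ₹523,000 × 14% = ₹73,220
  ₹366,000 × 20% = ₹73,200
  → ₹146,420

₹123,050 ≤ ₹146,420, so no add-on is due.

₹0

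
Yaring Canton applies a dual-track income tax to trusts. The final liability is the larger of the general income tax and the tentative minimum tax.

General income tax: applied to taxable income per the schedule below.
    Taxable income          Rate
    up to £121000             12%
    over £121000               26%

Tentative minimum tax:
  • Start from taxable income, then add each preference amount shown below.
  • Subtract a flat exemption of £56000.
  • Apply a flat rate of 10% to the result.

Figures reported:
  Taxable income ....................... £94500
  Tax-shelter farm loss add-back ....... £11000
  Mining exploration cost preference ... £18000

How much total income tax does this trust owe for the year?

£11340

Tentative minimum tax:
  Adjusted income: £94500 + £11000 + £18000 = £123500
  Less exemption £56000 → base £67500
  £67500 × 10% = £6750

General income tax:
  £94500 × 12% = £11340

£11340 > £6750, so the general income tax governs.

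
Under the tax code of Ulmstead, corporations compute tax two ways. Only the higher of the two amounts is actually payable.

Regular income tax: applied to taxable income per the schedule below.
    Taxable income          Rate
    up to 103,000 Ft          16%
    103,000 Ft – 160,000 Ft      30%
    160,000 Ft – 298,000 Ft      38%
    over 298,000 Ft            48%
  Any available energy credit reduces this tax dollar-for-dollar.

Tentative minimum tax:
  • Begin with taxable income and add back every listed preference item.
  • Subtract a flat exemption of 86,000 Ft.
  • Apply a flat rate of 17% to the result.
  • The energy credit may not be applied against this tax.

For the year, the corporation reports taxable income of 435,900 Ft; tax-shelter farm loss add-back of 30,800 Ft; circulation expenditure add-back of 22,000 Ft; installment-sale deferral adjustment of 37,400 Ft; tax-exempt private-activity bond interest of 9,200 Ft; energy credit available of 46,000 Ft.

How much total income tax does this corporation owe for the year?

106,212 Ft

Regular income tax:
  103,000 Ft × 16% = 16,480 Ft
  57,000 Ft × 30% = 17,100 Ft
  138,000 Ft × 38% = 52,440 Ft
  137,900 Ft × 48% = 66,192 Ft
  → 152,212 Ft
  Less energy credit 46,000 Ft → 106,212 Ft

Tentative minimum tax:
  Adjusted income: 435,900 Ft + 30,800 Ft + 22,000 Ft + 37,400 Ft + 9,200 Ft = 535,300 Ft
  Less exemption 86,000 Ft → base 449,300 Ft
  449,300 Ft × 17% = 76,381 Ft

106,212 Ft > 76,381 Ft, so the regular income tax governs.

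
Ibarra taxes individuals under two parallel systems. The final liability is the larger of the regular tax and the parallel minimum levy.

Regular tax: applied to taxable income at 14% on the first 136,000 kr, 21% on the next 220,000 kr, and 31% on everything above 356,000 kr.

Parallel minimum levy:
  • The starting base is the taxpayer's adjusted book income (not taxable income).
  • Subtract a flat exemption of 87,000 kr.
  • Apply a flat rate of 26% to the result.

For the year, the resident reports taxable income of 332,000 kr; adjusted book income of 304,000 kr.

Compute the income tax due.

60,200 kr

Regular tax:
  136,000 kr × 14% = 19,040 kr
  196,000 kr × 21% = 41,160 kr
  → 60,200 kr

Parallel minimum levy:
  Base (adjusted book income): 304,000 kr
  Less exemption 87,000 kr → base 217,000 kr
  217,000 kr × 26% = 56,420 kr

60,200 kr > 56,420 kr, so the regular tax governs.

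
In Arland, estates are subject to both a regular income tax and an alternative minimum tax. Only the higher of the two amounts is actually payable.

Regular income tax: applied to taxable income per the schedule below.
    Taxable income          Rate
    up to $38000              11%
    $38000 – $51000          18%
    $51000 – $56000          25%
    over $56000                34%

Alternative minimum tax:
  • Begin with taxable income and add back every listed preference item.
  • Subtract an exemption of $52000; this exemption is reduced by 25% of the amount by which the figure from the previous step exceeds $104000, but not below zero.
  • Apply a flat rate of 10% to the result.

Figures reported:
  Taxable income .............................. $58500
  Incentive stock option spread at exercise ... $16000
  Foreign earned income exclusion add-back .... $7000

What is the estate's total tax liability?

$8620

Regular income tax:
  $38000 × 11% = $4180
  $13000 × 18% = $2340
  $5000 × 25% = $1250
  $2500 × 34% = $850
  → $8620

Alternative minimum tax:
  Adjusted income: $58500 + $16000 + $7000 = $81500
  Exemption: $81500 ≤ $104000, so full $52000 applies
  Base: $81500 − $52000 = $29500
  $29500 × 10% = $2950

$8620 > $2950, so the regular income tax governs.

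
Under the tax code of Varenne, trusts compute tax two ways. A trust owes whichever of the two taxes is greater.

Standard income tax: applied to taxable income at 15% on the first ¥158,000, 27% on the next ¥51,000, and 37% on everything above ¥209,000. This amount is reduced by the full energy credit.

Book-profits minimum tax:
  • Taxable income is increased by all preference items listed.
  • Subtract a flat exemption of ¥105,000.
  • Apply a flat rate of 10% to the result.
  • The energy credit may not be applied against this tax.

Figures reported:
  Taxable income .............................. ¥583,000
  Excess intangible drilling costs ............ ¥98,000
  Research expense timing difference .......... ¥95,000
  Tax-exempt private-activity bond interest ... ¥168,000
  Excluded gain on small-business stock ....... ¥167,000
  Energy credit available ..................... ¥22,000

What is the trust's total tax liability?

¥153,850

Book-profits minimum tax:
  Adjusted income: ¥583,000 + ¥98,000 + ¥95,000 + ¥168,000 + ¥167,000 = ¥1,111,000
  Less exemption ¥105,000 → base ¥1,006,000
  ¥1,006,000 × 10% = ¥100,600

Standard income tax:
  ¥158,000 × 15% = ¥23,700
  ¥51,000 × 27% = ¥13,770
  ¥374,000 × 37% = ¥138,380
  → ¥175,850
  Less energy credit ¥22,000 → ¥153,850

¥153,850 > ¥100,600, so the standard income tax governs.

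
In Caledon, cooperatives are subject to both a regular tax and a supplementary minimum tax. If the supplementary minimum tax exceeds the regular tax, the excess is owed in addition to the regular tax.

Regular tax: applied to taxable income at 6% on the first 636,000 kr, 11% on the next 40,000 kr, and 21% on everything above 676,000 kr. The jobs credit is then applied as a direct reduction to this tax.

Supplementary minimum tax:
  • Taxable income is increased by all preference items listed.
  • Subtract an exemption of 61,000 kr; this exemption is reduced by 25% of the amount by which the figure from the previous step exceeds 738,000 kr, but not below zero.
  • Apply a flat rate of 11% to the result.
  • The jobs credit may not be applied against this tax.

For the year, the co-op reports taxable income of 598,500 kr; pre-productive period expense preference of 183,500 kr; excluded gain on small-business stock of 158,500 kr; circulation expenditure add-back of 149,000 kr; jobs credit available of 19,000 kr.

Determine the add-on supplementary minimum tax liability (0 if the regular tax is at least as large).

102,935 kr

Regular tax:
  598,500 kr × 6% = 35,910 kr
  Less jobs credit 19,000 kr → 16,910 kr

Supplementary minimum tax:
  Adjusted income: 598,500 kr + 183,500 kr + 158,500 kr + 149,000 kr = 1,089,500 kr
  Exemption: 25% × (1,089,500 kr − 738,000 kr) = 87,875 kr ≥ 61,000 kr, so the exemption is fully phased out
  Base: 1,089,500 kr − 0 kr = 1,089,500 kr
  1,089,500 kr × 11% = 119,845 kr

Excess of supplementary minimum tax over regular tax: 119,845 kr − 16,910 kr = 102,935 kr.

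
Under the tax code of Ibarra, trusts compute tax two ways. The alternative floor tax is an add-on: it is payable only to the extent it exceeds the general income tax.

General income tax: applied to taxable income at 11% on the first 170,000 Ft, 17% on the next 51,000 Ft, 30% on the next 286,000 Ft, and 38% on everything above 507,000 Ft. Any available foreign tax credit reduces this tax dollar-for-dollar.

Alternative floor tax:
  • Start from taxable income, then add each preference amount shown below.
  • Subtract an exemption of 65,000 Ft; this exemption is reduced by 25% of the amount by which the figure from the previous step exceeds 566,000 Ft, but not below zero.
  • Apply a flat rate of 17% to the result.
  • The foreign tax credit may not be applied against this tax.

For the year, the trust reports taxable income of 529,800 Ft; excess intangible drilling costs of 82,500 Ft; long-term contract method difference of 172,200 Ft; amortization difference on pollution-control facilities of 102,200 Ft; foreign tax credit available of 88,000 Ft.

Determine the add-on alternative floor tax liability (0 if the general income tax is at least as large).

116,905 Ft

General income tax:
  170,000 Ft × 11% = 18,700 Ft
  51,000 Ft × 17% = 8,670 Ft
  286,000 Ft × 30% = 85,800 Ft
  22,800 Ft × 38% = 8,664 Ft
  → 121,834 Ft
  Less foreign tax credit 88,000 Ft → 33,834 Ft

Alternative floor tax:
  Adjusted income: 529,800 Ft + 82,500 Ft + 172,200 Ft + 102,200 Ft = 886,700 Ft
  Exemption: 25% × (886,700 Ft − 566,000 Ft) = 80,175 Ft ≥ 65,000 Ft, so the exemption is fully phased out
  Base: 886,700 Ft − 0 Ft = 886,700 Ft
  886,700 Ft × 17% = 150,739 Ft

Excess of alternative floor tax over general income tax: 150,739 Ft − 33,834 Ft = 116,905 Ft.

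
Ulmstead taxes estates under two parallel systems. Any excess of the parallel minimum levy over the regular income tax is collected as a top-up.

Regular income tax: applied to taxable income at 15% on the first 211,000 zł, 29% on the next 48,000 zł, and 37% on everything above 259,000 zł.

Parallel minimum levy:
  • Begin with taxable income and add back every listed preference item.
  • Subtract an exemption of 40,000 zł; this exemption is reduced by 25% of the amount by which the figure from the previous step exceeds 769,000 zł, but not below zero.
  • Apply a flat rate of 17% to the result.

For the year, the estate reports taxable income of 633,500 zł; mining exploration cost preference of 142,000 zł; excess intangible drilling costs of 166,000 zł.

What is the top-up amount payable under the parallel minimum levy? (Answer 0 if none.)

0 zł

Regular income tax:
  211,000 zł × 15% = 31,650 zł
  48,000 zł × 29% = 13,920 zł
  374,500 zł × 37% = 138,565 zł
  → 184,135 zł

Parallel minimum levy:
  Adjusted income: 633,500 zł + 142,000 zł + 166,000 zł = 941,500 zł
  Exemption: 25% × (941,500 zł − 769,000 zł) = 43,125 zł ≥ 40,000 zł, so the exemption is fully phased out
  Base: 941,500 zł − 0 zł = 941,500 zł
  941,500 zł × 17% = 160,055 zł

160,055 zł ≤ 184,135 zł, so no add-on is due.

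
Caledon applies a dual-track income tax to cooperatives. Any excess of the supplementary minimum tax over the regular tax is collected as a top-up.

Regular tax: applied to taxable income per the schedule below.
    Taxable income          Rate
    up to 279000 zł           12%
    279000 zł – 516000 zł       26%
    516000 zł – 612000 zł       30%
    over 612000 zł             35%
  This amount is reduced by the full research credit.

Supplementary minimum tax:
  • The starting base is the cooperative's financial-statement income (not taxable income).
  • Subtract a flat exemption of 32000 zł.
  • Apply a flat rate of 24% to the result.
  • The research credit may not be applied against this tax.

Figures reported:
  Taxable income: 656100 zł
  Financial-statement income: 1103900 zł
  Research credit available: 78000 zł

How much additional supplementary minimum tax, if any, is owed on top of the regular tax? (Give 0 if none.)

Supplementary minimum tax:
  Base (financial-statement income): 1103900 zł
  Less exemption 32000 zł → base 1071900 zł
  1071900 zł × 24% = 257256 zł

Regular tax:
  279000 zł × 12% = 33480 zł
  237000 zł × 26% = 61620 zł
  96000 zł × 30% = 28800 zł
  44100 zł × 35% = 15435 zł
  → 139335 zł
  Less research credit 78000 zł → 61335 zł

Excess of supplementary minimum tax over regular tax: 257256 zł − 61335 zł = 195921 zł.

195921 zł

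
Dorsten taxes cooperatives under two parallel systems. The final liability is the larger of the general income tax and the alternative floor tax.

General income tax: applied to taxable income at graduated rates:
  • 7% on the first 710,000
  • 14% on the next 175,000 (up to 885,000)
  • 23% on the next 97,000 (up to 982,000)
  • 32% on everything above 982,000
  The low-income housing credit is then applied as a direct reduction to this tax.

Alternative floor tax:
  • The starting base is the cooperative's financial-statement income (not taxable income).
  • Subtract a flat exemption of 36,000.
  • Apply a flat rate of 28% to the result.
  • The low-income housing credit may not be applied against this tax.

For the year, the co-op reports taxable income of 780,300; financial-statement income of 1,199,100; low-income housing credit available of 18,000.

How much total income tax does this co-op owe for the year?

General income tax:
  710,000 × 7% = 49,700
  70,300 × 14% = 9,842
  → 59,542
  Less low-income housing credit 18,000 → 41,542

Alternative floor tax:
  Base (financial-statement income): 1,199,100
  Less exemption 36,000 → base 1,163,100
  1,163,100 × 28% = 325,668

325,668 > 41,542, so the alternative floor tax is the binding amount.

325,668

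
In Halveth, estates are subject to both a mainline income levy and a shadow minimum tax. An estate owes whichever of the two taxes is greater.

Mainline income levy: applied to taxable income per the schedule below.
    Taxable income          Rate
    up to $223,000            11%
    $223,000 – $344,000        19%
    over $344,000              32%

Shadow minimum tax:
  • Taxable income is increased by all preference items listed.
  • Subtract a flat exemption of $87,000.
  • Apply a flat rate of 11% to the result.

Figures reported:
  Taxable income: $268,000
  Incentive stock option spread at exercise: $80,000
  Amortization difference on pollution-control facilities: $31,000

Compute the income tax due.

$33,080

Shadow minimum tax:
  Adjusted income: $268,000 + $80,000 + $31,000 = $379,000
  Less exemption $87,000 → base $292,000
  $292,000 × 11% = $32,120

Mainline income levy:
  $223,000 × 11% = $24,530
  $45,000 × 19% = $8,550
  → $33,080

$33,080 > $32,120, so the mainline income levy governs.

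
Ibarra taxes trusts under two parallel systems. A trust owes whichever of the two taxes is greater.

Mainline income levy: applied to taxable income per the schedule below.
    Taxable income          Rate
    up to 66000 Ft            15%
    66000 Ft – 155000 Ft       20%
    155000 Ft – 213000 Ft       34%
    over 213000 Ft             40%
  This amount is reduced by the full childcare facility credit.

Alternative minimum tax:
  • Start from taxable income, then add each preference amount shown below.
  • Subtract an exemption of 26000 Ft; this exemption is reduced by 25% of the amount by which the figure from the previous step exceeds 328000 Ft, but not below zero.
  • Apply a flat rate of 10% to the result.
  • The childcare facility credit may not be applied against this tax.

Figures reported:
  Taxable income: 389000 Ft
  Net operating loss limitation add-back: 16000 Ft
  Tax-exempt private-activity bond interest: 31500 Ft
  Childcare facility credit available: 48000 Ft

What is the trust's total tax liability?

Alternative minimum tax:
  Adjusted income: 389000 Ft + 16000 Ft + 31500 Ft = 436500 Ft
  Exemption: 25% × (436500 Ft − 328000 Ft) = 27125 Ft ≥ 26000 Ft, so the exemption is fully phased out
  Base: 436500 Ft − 0 Ft = 436500 Ft
  436500 Ft × 10% = 43650 Ft

Mainline income levy:
  66000 Ft × 15% = 9900 Ft
  89000 Ft × 20% = 17800 Ft
  58000 Ft × 34% = 19720 Ft
  176000 Ft × 40% = 70400 Ft
  → 117820 Ft
  Less childcare facility credit 48000 Ft → 69820 Ft

69820 Ft > 43650 Ft, so the mainline income levy governs.

69820 Ft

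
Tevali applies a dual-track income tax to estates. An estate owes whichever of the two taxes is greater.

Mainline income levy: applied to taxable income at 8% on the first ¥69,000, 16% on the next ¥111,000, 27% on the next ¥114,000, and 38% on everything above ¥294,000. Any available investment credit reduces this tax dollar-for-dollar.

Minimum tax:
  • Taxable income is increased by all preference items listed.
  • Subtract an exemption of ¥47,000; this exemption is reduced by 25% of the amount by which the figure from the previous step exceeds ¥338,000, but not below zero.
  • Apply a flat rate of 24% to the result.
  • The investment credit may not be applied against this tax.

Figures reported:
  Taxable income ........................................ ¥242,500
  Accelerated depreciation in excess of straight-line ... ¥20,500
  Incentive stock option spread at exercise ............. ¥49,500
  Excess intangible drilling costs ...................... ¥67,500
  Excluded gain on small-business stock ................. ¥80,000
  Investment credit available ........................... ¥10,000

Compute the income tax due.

Minimum tax:
  Adjusted income: ¥242,500 + ¥20,500 + ¥49,500 + ¥67,500 + ¥80,000 = ¥460,000
  Exemption: ¥47,000 − 25% × (¥460,000 − ¥338,000) = ¥47,000 − ¥30,500 = ¥16,500
  Base: ¥460,000 − ¥16,500 = ¥443,500
  ¥443,500 × 24% = ¥106,440

Mainline income levy:
  ¥69,000 × 8% = ¥5,520
  ¥111,000 × 16% = ¥17,760
  ¥62,500 × 27% = ¥16,875
  → ¥40,155
  Less investment credit ¥10,000 → ¥30,155

¥106,440 > ¥30,155, so the minimum tax is the binding amount.

¥106,440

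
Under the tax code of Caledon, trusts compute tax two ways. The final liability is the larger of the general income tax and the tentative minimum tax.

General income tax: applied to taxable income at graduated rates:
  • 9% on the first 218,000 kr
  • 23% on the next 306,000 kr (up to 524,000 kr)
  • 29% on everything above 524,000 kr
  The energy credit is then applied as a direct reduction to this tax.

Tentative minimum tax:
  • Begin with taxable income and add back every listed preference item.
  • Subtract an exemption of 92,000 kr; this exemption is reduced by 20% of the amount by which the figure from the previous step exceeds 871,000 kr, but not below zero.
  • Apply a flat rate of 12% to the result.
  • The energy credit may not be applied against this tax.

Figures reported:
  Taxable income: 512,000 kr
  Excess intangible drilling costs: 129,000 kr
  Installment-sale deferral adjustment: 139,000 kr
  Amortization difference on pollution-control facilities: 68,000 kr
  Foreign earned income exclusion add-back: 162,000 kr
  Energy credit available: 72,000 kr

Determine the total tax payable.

Tentative minimum tax:
  Adjusted income: 512,000 kr + 129,000 kr + 139,000 kr + 68,000 kr + 162,000 kr = 1,010,000 kr
  Exemption: 92,000 kr − 20% × (1,010,000 kr − 871,000 kr) = 92,000 kr − 27,800 kr = 64,200 kr
  Base: 1,010,000 kr − 64,200 kr = 945,800 kr
  945,800 kr × 12% = 113,496 kr

General income tax:
  218,000 kr × 9% = 19,620 kr
  294,000 kr × 23% = 67,620 kr
  → 87,240 kr
  Less energy credit 72,000 kr → 15,240 kr

113,496 kr > 15,240 kr, so the tentative minimum tax is the binding amount.

113,496 kr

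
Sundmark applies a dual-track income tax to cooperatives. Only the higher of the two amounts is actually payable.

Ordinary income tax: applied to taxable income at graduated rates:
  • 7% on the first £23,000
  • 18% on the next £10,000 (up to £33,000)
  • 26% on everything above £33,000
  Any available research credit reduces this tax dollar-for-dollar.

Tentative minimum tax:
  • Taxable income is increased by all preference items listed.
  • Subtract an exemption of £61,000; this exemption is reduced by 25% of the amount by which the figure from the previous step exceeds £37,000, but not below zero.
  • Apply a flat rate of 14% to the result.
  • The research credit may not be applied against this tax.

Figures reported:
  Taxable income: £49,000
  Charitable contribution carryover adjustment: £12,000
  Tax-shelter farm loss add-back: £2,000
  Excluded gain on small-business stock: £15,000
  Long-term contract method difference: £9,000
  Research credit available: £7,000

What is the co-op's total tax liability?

Tentative minimum tax:
  Adjusted income: £49,000 + £12,000 + £2,000 + £15,000 + £9,000 = £87,000
  Exemption: £61,000 − 25% × (£87,000 − £37,000) = £61,000 − £12,500 = £48,500
  Base: £87,000 − £48,500 = £38,500
  £38,500 × 14% = £5,390

Ordinary income tax:
  £23,000 × 7% = £1,610
  £10,000 × 18% = £1,800
  £16,000 × 26% = £4,160
  → £7,570
  Less research credit £7,000 → £570

£5,390 > £570, so the tentative minimum tax is the binding amount.

£5,390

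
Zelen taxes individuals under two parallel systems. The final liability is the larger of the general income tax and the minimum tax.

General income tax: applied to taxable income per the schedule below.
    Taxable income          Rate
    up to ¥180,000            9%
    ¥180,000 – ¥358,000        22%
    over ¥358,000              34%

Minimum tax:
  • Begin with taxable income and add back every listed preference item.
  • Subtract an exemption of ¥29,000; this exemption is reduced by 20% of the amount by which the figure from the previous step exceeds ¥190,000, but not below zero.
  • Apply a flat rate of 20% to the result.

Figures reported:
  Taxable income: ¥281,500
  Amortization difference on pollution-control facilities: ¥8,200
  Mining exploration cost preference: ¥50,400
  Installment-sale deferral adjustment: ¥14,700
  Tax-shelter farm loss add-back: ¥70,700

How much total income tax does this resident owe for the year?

Minimum tax:
  Adjusted income: ¥281,500 + ¥8,200 + ¥50,400 + ¥14,700 + ¥70,700 = ¥425,500
  Exemption: 20% × (¥425,500 − ¥190,000) = ¥47,100 ≥ ¥29,000, so the exemption is fully phased out
  Base: ¥425,500 − ¥0 = ¥425,500
  ¥425,500 × 20% = ¥85,100

General income tax:
  ¥180,000 × 9% = ¥16,200
  ¥101,500 × 22% = ¥22,330
  → ¥38,530

¥85,100 > ¥38,530, so the minimum tax is the binding amount.

¥85,100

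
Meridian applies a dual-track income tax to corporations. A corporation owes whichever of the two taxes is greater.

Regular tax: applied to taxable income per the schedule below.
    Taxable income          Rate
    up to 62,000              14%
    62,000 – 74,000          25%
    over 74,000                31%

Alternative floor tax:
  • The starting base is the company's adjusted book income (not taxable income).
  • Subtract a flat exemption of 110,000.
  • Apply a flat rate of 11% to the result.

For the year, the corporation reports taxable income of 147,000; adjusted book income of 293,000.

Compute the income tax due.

34,310

Regular tax:
  62,000 × 14% = 8,680
  12,000 × 25% = 3,000
  73,000 × 31% = 22,630
  → 34,310

Alternative floor tax:
  Base (adjusted book income): 293,000
  Less exemption 110,000 → base 183,000
  183,000 × 11% = 20,130

34,310 > 20,130, so the regular tax governs.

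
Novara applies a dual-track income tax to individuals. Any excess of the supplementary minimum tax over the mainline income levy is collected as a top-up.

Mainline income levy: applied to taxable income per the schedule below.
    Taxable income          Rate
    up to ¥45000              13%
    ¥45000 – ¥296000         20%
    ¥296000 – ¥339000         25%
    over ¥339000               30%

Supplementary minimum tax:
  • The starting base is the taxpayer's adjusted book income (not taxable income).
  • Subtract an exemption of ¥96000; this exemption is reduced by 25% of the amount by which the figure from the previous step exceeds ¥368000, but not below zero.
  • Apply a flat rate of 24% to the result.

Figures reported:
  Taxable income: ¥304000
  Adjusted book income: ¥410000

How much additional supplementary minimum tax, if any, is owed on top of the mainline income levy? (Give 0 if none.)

Supplementary minimum tax:
  Base (adjusted book income): ¥410000
  Exemption: ¥96000 − 25% × (¥410000 − ¥368000) = ¥96000 − ¥10500 = ¥85500
  Base: ¥410000 − ¥85500 = ¥324500
  ¥324500 × 24% = ¥77880

Mainline income levy:
  ¥45000 × 13% = ¥5850
  ¥251000 × 20% = ¥50200
  ¥8000 × 25% = ¥2000
  → ¥58050

Excess of supplementary minimum tax over mainline income levy: ¥77880 − ¥58050 = ¥19830.

¥19830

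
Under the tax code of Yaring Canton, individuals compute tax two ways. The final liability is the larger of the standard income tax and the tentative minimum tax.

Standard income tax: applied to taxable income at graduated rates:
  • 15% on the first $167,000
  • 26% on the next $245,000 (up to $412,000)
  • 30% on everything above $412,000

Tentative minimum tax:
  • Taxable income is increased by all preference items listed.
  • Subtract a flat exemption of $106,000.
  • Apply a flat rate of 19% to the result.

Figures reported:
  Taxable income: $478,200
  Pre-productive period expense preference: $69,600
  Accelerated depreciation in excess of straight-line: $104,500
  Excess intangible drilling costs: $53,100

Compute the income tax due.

$113,886

Standard income tax:
  $167,000 × 15% = $25,050
  $245,000 × 26% = $63,700
  $66,200 × 30% = $19,860
  → $108,610

Tentative minimum tax:
  Adjusted income: $478,200 + $69,600 + $104,500 + $53,100 = $705,400
  Less exemption $106,000 → base $599,400
  $599,400 × 19% = $113,886

$113,886 > $108,610, so the tentative minimum tax is the binding amount.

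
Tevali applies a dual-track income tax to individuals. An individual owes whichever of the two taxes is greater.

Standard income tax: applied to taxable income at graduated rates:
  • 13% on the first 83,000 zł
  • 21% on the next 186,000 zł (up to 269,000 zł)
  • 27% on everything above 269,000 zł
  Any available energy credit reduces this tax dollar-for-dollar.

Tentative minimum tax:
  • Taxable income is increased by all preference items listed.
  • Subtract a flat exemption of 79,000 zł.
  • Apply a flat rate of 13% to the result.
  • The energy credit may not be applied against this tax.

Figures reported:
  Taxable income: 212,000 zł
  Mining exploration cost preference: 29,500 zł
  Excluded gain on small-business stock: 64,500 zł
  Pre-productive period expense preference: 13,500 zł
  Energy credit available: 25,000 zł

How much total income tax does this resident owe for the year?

31,265 zł

Standard income tax:
  83,000 zł × 13% = 10,790 zł
  129,000 zł × 21% = 27,090 zł
  → 37,880 zł
  Less energy credit 25,000 zł → 12,880 zł

Tentative minimum tax:
  Adjusted income: 212,000 zł + 29,500 zł + 64,500 zł + 13,500 zł = 319,500 zł
  Less exemption 79,000 zł → base 240,500 zł
  240,500 zł × 13% = 31,265 zł

31,265 zł > 12,880 zł, so the tentative minimum tax is the binding amount.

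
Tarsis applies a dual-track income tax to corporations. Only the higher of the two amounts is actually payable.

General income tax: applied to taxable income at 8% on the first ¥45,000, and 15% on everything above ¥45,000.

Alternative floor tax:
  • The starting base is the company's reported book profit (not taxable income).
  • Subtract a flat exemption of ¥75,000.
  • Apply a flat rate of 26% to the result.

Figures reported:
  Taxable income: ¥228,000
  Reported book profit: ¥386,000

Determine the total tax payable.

¥80,860

Alternative floor tax:
  Base (reported book profit): ¥386,000
  Less exemption ¥75,000 → base ¥311,000
  ¥311,000 × 26% = ¥80,860

General income tax:
  ¥45,000 × 8% = ¥3,600
  ¥183,000 × 15% = ¥27,450
  → ¥31,050

¥80,860 > ¥31,050, so the alternative floor tax is the binding amount.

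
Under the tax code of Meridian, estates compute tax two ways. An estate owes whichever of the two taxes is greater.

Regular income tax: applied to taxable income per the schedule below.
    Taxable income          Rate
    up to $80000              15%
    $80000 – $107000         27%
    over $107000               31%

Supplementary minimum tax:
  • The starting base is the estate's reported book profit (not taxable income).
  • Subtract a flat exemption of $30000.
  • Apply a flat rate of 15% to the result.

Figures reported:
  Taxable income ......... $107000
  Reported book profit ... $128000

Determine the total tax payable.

$19290

Regular income tax:
  $80000 × 15% = $12000
  $27000 × 27% = $7290
  → $19290

Supplementary minimum tax:
  Base (reported book profit): $128000
  Less exemption $30000 → base $98000
  $98000 × 15% = $14700

$19290 > $14700, so the regular income tax governs.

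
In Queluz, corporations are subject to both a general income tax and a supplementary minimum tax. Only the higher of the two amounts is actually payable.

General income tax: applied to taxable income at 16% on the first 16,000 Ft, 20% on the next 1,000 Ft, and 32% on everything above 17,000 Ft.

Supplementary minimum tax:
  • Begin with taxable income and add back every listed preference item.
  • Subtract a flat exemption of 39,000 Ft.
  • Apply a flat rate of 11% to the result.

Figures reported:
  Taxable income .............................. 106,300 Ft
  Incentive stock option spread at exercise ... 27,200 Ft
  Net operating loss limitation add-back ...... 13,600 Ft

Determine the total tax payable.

31,336 Ft

General income tax:
  16,000 Ft × 16% = 2,560 Ft
  1,000 Ft × 20% = 200 Ft
  89,300 Ft × 32% = 28,576 Ft
  → 31,336 Ft

Supplementary minimum tax:
  Adjusted income: 106,300 Ft + 27,200 Ft + 13,600 Ft = 147,100 Ft
  Less exemption 39,000 Ft → base 108,100 Ft
  108,100 Ft × 11% = 11,891 Ft

31,336 Ft > 11,891 Ft, so the general income tax governs.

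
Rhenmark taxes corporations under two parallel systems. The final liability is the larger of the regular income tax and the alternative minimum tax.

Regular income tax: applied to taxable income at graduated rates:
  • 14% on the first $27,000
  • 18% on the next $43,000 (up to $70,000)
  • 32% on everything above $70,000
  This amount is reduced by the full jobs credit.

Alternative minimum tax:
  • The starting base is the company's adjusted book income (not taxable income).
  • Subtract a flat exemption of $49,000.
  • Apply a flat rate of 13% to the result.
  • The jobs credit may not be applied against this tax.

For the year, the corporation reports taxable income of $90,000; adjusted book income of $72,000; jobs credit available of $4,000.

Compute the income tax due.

Regular income tax:
  $27,000 × 14% = $3,780
  $43,000 × 18% = $7,740
  $20,000 × 32% = $6,400
  → $17,920
  Less jobs credit $4,000 → $13,920

Alternative minimum tax:
  Base (adjusted book income): $72,000
  Less exemption $49,000 → base $23,000
  $23,000 × 13% = $2,990

$13,920 > $2,990, so the regular income tax governs.

$13,920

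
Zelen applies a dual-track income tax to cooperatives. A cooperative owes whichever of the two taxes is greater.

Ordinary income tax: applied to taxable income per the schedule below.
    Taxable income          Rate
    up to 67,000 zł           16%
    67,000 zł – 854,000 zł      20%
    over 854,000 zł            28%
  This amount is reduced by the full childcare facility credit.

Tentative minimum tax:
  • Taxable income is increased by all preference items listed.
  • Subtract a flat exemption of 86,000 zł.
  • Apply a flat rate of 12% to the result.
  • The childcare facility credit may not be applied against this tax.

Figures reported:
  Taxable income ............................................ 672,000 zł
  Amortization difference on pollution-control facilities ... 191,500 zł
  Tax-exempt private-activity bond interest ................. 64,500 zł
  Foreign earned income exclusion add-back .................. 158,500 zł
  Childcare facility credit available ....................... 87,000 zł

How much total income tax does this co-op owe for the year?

Tentative minimum tax:
  Adjusted income: 672,000 zł + 191,500 zł + 64,500 zł + 158,500 zł = 1,086,500 zł
  Less exemption 86,000 zł → base 1,000,500 zł
  1,000,500 zł × 12% = 120,060 zł

Ordinary income tax:
  67,000 zł × 16% = 10,720 zł
  605,000 zł × 20% = 121,000 zł
  → 131,720 zł
  Less childcare facility credit 87,000 zł → 44,720 zł

120,060 zł > 44,720 zł, so the tentative minimum tax is the binding amount.

120,060 zł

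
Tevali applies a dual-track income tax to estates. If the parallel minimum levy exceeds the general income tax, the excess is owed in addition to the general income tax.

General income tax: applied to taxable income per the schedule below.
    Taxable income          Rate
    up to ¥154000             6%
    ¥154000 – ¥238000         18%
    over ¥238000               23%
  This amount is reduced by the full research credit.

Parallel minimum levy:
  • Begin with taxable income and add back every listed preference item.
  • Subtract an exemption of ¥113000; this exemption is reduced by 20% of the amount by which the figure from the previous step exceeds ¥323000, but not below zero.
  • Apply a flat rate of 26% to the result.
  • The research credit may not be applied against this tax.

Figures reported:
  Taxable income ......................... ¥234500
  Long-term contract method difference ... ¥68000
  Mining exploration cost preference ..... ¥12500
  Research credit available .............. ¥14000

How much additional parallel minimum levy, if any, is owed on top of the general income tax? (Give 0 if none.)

¥42790

Parallel minimum levy:
  Adjusted income: ¥234500 + ¥68000 + ¥12500 = ¥315000
  Exemption: ¥315000 ≤ ¥323000, so full ¥113000 applies
  Base: ¥315000 − ¥113000 = ¥202000
  ¥202000 × 26% = ¥52520

General income tax:
  ¥154000 × 6% = ¥9240
  ¥80500 × 18% = ¥14490
  → ¥23730
  Less research credit ¥14000 → ¥9730

Excess of parallel minimum levy over general income tax: ¥52520 − ¥9730 = ¥42790.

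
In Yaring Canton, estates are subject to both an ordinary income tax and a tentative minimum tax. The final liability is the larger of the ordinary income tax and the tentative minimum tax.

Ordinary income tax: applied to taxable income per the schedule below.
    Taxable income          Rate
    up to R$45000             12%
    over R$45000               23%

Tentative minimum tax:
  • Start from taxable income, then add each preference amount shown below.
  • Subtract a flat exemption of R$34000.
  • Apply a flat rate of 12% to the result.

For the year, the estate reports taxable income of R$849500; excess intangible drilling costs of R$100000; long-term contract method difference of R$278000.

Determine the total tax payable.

R$190435

Tentative minimum tax:
  Adjusted income: R$849500 + R$100000 + R$278000 = R$1227500
  Less exemption R$34000 → base R$1193500
  R$1193500 × 12% = R$143220

Ordinary income tax:
  R$45000 × 12% = R$5400
  R$804500 × 23% = R$185035
  → R$190435

R$190435 > R$143220, so the ordinary income tax governs.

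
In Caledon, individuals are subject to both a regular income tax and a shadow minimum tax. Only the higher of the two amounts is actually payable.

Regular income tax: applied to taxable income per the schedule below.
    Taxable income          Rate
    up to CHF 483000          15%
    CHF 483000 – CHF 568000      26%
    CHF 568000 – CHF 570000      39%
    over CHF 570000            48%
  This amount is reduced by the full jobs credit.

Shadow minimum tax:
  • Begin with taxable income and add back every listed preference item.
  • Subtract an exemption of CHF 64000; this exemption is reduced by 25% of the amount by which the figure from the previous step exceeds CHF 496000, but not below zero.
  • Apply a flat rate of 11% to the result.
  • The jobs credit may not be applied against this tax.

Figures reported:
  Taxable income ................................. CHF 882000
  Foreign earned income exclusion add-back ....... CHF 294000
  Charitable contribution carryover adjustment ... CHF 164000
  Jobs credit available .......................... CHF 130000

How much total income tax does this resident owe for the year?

CHF 147400

Regular income tax:
  CHF 483000 × 15% = CHF 72450
  CHF 85000 × 26% = CHF 22100
  CHF 2000 × 39% = CHF 780
  CHF 312000 × 48% = CHF 149760
  → CHF 245090
  Less jobs credit CHF 130000 → CHF 115090

Shadow minimum tax:
  Adjusted income: CHF 882000 + CHF 294000 + CHF 164000 = CHF 1340000
  Exemption: 25% × (CHF 1340000 − CHF 496000) = CHF 211000 ≥ CHF 64000, so the exemption is fully phased out
  Base: CHF 1340000 − CHF 0 = CHF 1340000
  CHF 1340000 × 11% = CHF 147400

CHF 147400 > CHF 115090, so the shadow minimum tax is the binding amount.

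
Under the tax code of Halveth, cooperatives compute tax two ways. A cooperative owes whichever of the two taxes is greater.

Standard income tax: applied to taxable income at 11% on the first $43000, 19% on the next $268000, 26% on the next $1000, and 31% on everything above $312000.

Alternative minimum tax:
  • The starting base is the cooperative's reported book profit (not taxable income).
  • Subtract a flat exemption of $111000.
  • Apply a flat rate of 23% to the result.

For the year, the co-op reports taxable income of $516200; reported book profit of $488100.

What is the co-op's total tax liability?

$119212

Alternative minimum tax:
  Base (reported book profit): $488100
  Less exemption $111000 → base $377100
  $377100 × 23% = $86733

Standard income tax:
  $43000 × 11% = $4730
  $268000 × 19% = $50920
  $1000 × 26% = $260
  $204200 × 31% = $63302
  → $119212

$119212 > $86733, so the standard income tax governs.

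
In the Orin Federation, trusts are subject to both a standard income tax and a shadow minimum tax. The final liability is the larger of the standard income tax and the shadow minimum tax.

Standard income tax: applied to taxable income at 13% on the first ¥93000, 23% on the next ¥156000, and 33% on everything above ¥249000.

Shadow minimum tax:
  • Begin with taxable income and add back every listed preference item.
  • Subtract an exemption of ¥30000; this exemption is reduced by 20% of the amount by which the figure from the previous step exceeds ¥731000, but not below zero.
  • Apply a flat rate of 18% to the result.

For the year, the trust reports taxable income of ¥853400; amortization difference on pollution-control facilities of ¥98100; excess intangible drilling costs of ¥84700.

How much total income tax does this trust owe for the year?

Shadow minimum tax:
  Adjusted income: ¥853400 + ¥98100 + ¥84700 = ¥1036200
  Exemption: 20% × (¥1036200 − ¥731000) = ¥61040 ≥ ¥30000, so the exemption is fully phased out
  Base: ¥1036200 − ¥0 = ¥1036200
  ¥1036200 × 18% = ¥186516

Standard income tax:
  ¥93000 × 13% = ¥12090
  ¥156000 × 23% = ¥35880
  ¥604400 × 33% = ¥199452
  → ¥247422

¥247422 > ¥186516, so the standard income tax governs.

¥247422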